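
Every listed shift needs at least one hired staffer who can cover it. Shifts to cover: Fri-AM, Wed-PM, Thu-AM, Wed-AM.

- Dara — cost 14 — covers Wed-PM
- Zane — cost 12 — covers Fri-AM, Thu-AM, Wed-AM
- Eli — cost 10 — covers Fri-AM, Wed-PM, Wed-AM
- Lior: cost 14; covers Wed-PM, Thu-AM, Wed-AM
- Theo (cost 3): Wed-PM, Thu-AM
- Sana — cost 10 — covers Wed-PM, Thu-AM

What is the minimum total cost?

13

Choose Eli and Theo: together they cover Fri-AM, Wed-PM, Thu-AM, Wed-AM — every shift.
Total cost: 10 + 3 = 13.
No cover costs less than 13.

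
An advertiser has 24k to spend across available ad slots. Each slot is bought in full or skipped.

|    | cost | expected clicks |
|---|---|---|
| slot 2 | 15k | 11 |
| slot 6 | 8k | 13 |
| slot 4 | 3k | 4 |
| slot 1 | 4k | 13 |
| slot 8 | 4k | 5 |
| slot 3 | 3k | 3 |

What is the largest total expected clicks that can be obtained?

38

slot 6 + slot 1 + slot 8 + slot 3: cost 8 + 4 + 4 + 3 = 19 ≤ 24, expected clicks 13 + 13 + 5 + 3 = 34.
slot 6 + slot 4 + slot 1 + slot 8: cost 8 + 3 + 4 + 4 = 19 ≤ 24, expected clicks 13 + 4 + 13 + 5 = 35.
slot 6 + slot 4 + slot 1 + slot 8 + slot 3: cost 8 + 3 + 4 + 4 + 3 = 22 ≤ 24, expected clicks 13 + 4 + 13 + 5 + 3 = 38.
Best is slot 6, slot 4, slot 1, slot 8, and slot 3 with total expected clicks 38.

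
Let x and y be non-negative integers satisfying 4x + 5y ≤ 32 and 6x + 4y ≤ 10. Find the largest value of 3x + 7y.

14

Relaxing integrality, the LP optimum is 17.50 at (x,y) = (0, 2.5), which is not an integer point.
(x,y)=(0,2): 4·0+5·2=10≤32, 6·0+4·2=8≤10, objective 14.
(x,y)=(1,1): 4·1+5·1=9≤32, 6·1+4·1=10≤10, objective 10.
No feasible integer point exceeds 14.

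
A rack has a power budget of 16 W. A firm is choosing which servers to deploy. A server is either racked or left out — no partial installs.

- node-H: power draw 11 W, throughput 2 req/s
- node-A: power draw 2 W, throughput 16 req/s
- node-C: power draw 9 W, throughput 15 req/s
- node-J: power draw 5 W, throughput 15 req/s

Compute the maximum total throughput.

46

node-A + node-C + node-J: power draw 2 + 9 + 5 = 16 ≤ 16, throughput 16 + 15 + 15 = 46.
node-A + node-J: power draw 2 + 5 = 7 ≤ 16, throughput 16 + 15 = 31.
node-A + node-C: power draw 2 + 9 = 11 ≤ 16, throughput 16 + 15 = 31.
Best is node-A, node-C, and node-J with total throughput 46.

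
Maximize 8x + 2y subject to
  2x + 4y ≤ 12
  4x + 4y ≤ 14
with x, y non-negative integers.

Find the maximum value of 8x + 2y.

(x,y)=(3,0) is feasible, giving 24.
(x,y)=(2,1) is feasible, giving 18.
Maximum is 24 at (x,y)=(3,0).

24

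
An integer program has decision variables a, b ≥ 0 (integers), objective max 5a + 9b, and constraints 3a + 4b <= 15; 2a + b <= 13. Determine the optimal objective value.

32

(a,b)=(1,3): 3·1+4·3=15≤15, 2·1+1·3=5≤13, objective 32.
(a,b)=(2,2): 3·2+4·2=14≤15, 2·2+1·2=6≤13, objective 28.
(a,b)=(0,3): 3·0+4·3=12≤15, 2·0+1·3=3≤13, objective 27.
(a,b)=(1,2): 3·1+4·2=11≤15, 2·1+1·2=4≤13, objective 23.
Maximum is 32 at (a,b)=(1,3).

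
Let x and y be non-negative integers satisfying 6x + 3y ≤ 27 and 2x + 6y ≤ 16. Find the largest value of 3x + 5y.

The continuous relaxation peaks at (3.8, 1.4) with value 18.40; rounding to a feasible lattice point costs some objective.
(x,y)=(4,1): 6·4+3·1=27≤27, 2·4+6·1=14≤16, objective 17.
(x,y)=(2,2): 6·2+3·2=18≤27, 2·2+6·2=16≤16, objective 16.
Maximum is 17 at (x,y)=(4,1).

17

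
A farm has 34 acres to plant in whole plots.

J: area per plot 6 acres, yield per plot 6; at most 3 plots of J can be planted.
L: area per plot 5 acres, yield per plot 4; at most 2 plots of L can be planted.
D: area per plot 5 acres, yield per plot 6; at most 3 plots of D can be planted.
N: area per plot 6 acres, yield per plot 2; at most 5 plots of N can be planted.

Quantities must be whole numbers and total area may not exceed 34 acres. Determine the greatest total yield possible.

36

D has the best ratio (6/5); taking only D gives at most 3×6 = 18 (stopped by the supply cap of 3).
Mixing does better — 3×J and 3×D: area 33 ≤ 34, yield 3·6 + 3·6 = 36.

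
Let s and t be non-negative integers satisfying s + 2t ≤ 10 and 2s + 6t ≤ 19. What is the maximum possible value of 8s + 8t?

The continuous relaxation peaks at (9.5, 0) with value 76.00; rounding to a feasible lattice point costs some objective.
(s,t)=(9,0) is feasible, giving 72.
(s,t)=(8,0) is feasible, giving 64.
The best lattice point is (9,0), giving 72.

72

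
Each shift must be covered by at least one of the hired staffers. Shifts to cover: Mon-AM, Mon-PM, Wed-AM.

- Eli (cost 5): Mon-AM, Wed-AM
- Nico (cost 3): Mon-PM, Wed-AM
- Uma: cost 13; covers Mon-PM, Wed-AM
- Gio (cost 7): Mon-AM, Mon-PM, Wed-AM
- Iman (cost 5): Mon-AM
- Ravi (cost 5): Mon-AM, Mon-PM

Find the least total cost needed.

The greedy cost-per-new-shift heuristic would pick Nico and Eli for 8, but a cheaper cover exists.
Gio alone covers Mon-AM, Mon-PM, Wed-AM — every shift.
Total cost: 7.
No cover costs less than 7.

7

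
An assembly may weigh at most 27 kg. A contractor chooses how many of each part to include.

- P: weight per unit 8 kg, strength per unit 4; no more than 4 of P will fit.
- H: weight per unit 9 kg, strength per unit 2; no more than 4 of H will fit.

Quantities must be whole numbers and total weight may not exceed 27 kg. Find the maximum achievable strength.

12

P has the best ratio (4/8); taking only P gives at most 3×4 = 12 (stopped by the weight limit).
Optimal: 3×P: weight 24 ≤ 27, strength 3·4 = 12.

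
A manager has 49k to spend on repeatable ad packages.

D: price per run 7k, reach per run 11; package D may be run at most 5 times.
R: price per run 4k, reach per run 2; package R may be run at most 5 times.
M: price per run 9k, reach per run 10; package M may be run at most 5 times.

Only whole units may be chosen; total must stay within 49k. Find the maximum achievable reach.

67

This is a bounded integer knapsack.
5×D, 1×R, and 1×M: price 48 ≤ 49, reach 5·11 + 1·2 + 1·10 = 67.
5×D and 1×M: price 44 ≤ 49, reach 5·11 + 1·10 = 65.
Best is 67.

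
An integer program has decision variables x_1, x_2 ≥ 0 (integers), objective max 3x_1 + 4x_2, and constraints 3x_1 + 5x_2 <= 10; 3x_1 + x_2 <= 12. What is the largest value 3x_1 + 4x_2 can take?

9

The continuous relaxation peaks at (3.33, 0) with value 10.00; rounding to a feasible lattice point costs some objective.
(x_1,x_2)=(3,0): 3·3+5·0=9≤10, 3·3+1·0=9≤12, objective 9.
(x_1,x_2)=(2,0): 3·2+5·0=6≤10, 3·2+1·0=6≤12, objective 6.
No feasible integer point exceeds 9.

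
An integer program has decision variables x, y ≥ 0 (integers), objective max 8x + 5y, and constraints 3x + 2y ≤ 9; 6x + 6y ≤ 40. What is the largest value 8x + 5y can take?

24

(x,y)=(3,0): 3·3+2·0=9≤9, 6·3+6·0=18≤40, objective 24.
(x,y)=(2,1): 3·2+2·1=8≤9, 6·2+6·1=18≤40, objective 21.
(x,y)=(2,0): 3·2+2·0=6≤9, 6·2+6·0=12≤40, objective 16.
The best lattice point is (3,0), giving 24.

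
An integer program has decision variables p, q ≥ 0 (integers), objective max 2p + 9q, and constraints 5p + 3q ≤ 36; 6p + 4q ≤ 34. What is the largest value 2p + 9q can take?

72

(p,q)=(0,8): 5·0+3·8=24≤36, 6·0+4·8=32≤34, objective 72.
(p,q)=(1,7): 5·1+3·7=26≤36, 6·1+4·7=34≤34, objective 65.
(p,q)=(0,7): 5·0+3·7=21≤36, 6·0+4·7=28≤34, objective 63.
Maximum is 72 at (p,q)=(0,8).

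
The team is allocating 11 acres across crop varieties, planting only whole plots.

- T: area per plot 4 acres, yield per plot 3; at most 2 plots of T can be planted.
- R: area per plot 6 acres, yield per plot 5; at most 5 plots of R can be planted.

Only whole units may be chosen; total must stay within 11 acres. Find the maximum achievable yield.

8

1×T and 1×R: area 10 ≤ 11, yield 1·3 + 1·5 = 8.
2×T: area 8 ≤ 11, yield 2·3 = 6.
Best is 8.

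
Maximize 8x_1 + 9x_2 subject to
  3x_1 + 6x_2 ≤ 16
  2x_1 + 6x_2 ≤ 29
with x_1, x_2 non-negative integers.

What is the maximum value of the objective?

40

Relaxing integrality, the LP optimum is 42.67 at (x_1,x_2) = (5.33, 0), which is not an integer point.
(x_1,x_2)=(5,0): 3·5+6·0=15≤16, 2·5+6·0=10≤29, objective 40.
(x_1,x_2)=(4,0): 3·4+6·0=12≤16, 2·4+6·0=8≤29, objective 32.
No feasible integer point exceeds 40.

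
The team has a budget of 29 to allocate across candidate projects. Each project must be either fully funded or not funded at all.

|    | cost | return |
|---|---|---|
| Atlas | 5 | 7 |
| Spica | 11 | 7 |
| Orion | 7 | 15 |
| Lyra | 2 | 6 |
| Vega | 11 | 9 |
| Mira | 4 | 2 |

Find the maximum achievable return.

Take Atlas, Orion, Lyra, Vega, and Mira: cost 5 + 7 + 2 + 11 + 4 = 29 ≤ 29, return 7 + 15 + 6 + 9 + 2 = 39.
No other feasible combination does better.

39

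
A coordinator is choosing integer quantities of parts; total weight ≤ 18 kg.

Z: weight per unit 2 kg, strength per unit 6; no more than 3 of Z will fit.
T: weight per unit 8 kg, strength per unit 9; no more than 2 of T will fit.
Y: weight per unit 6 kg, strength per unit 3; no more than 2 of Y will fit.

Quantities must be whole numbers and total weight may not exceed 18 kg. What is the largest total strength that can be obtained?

27

Take 3×Z and 1×T: weight 14 ≤ 18, strength 3·6 + 1·9 = 27.
Z has the best ratio (6/2) and is taken to its limit of 3; remaining capacity is filled optimally with the others.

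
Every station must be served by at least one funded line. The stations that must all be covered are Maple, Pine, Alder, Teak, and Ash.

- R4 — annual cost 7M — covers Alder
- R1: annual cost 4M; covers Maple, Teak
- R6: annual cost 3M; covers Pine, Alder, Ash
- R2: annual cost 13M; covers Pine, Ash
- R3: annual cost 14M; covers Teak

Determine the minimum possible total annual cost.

Choose R1 and R6: together they cover Maple, Pine, Alder, Teak, Ash — every station.
Total annual cost: 4 + 3 = 7.

7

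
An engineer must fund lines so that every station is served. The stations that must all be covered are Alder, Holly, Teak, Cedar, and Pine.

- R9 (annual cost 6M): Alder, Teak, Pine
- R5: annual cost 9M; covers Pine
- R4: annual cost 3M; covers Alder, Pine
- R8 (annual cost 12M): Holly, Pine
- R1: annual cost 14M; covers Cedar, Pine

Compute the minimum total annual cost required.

The greedy cost-per-new-station heuristic would pick R4, R9, R8, and R1 for 35, but a cheaper cover exists.
Choose R9, R8, and R1: together they cover Alder, Holly, Teak, Cedar, Pine — every station.
Total annual cost: 6 + 12 + 14 = 32.
No cover costs less than 32.

32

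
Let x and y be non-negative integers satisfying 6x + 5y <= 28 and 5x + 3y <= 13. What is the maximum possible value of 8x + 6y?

24

The continuous relaxation peaks at (0, 4.33) with value 26.00; rounding to a feasible lattice point costs some objective.
(x,y)=(0,4): 6·0+5·4=20≤28, 5·0+3·4=12≤13, objective 24.
(x,y)=(0,3): 6·0+5·3=15≤28, 5·0+3·3=9≤13, objective 18.
The best lattice point is (0,4), giving 24.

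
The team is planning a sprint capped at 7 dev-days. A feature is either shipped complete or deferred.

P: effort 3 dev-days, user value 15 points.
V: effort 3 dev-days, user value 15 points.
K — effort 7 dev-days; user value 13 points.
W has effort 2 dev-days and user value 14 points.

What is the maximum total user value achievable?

Take P and V: effort 3 + 3 = 6 ≤ 7, user value 15 + 15 = 30.
No other feasible combination does better.

30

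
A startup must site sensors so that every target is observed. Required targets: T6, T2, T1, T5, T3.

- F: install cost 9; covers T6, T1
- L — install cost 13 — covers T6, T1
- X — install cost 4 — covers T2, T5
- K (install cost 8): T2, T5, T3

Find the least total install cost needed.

17

Choose F and K: together they cover T6, T2, T1, T5, T3 — every target.
Total install cost: 9 + 8 = 17.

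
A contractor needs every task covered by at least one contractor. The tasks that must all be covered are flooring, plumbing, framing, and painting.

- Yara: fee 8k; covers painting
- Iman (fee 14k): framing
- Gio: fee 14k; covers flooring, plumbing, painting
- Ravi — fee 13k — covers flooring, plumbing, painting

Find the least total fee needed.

Choose Iman and Ravi: together they cover flooring, plumbing, framing, painting — every task.
Total fee: 14 + 13 = 27.
No cover costs less than 27.

27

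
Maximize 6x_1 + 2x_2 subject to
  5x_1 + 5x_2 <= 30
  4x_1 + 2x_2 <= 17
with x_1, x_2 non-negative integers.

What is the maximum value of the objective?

(x_1,x_2)=(4,0): 5·4+5·0=20≤30, 4·4+2·0=16≤17, objective 24.
(x_1,x_2)=(3,1): 5·3+5·1=20≤30, 4·3+2·1=14≤17, objective 20.
(x_1,x_2)=(3,0): 5·3+5·0=15≤30, 4·3+2·0=12≤17, objective 18.
No feasible integer point exceeds 24.

24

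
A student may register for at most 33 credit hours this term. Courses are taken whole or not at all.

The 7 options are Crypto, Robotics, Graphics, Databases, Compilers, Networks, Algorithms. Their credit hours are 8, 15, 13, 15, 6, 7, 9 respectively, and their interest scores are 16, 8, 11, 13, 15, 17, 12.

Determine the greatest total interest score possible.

60

Allowing fractional choices, the relaxed optimum would be about 62.6, but courses are indivisible.
Crypto + Compilers + Networks + Algorithms: credit hours 8 + 6 + 7 + 9 = 30 ≤ 33, interest score 16 + 15 + 17 + 12 = 60.
Crypto + Compilers + Networks: credit hours 8 + 6 + 7 = 21 ≤ 33, interest score 16 + 15 + 17 = 48.
Crypto + Databases + Networks: credit hours 8 + 15 + 7 = 30 ≤ 33, interest score 16 + 13 + 17 = 46.
Best is Crypto, Compilers, Networks, and Algorithms with total interest score 60.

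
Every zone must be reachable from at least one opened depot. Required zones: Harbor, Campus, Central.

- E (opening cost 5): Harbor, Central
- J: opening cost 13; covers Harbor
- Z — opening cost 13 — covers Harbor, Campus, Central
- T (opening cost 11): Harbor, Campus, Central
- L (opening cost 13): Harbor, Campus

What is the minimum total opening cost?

This is an integer covering problem.
T alone covers Harbor, Campus, Central — every zone.
Total opening cost: 11.

11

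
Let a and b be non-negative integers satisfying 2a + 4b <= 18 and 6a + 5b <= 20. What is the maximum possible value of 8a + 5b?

Relaxing integrality, the LP optimum is 26.67 at (a,b) = (3.33, 0), which is not an integer point.
(a,b)=(3,0): 2·3+4·0=6≤18, 6·3+5·0=18≤20, objective 24.
(a,b)=(2,1): 2·2+4·1=8≤18, 6·2+5·1=17≤20, objective 21.
(a,b)=(2,0): 2·2+4·0=4≤18, 6·2+5·0=12≤20, objective 16.
No feasible integer point exceeds 24.

24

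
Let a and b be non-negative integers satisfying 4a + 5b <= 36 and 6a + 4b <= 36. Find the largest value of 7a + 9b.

63

(a,b)=(0,7): 4·0+5·7=35≤36, 6·0+4·7=28≤36, objective 63.
(a,b)=(1,6): 4·1+5·6=34≤36, 6·1+4·6=30≤36, objective 61.
(a,b)=(0,6): 4·0+5·6=30≤36, 6·0+4·6=24≤36, objective 54.
The best lattice point is (0,7), giving 63.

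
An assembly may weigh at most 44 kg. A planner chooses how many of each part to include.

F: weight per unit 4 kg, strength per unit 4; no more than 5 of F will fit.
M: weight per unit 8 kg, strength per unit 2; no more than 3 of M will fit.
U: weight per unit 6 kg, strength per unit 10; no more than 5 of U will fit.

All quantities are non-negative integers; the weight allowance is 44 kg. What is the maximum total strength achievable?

U has the best ratio (10/6); taking only U gives at most 5×10 = 50 (stopped by the supply cap of 5).
Mixing does better — 3×F and 5×U: weight 42 ≤ 44, strength 3·4 + 5·10 = 62.

62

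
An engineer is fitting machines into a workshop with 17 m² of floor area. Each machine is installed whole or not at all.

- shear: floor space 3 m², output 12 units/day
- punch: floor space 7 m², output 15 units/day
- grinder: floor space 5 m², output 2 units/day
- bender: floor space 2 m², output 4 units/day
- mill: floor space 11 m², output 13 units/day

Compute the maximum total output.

Allowing fractional choices, the relaxed optimum would be about 36.9, but machines are indivisible.
shear + punch + bender: floor space 3 + 7 + 2 = 12 ≤ 17, output 12 + 15 + 4 = 31.
shear + punch + grinder + bender: floor space 3 + 7 + 5 + 2 = 17 ≤ 17, output 12 + 15 + 2 + 4 = 33.
Best is shear, punch, grinder, and bender with total output 33.

33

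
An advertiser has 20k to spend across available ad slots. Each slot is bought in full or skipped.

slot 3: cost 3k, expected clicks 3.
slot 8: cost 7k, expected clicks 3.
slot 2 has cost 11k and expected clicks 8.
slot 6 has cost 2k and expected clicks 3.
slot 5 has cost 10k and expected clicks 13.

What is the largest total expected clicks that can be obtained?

19

Allowing fractional choices, the relaxed optimum would be about 22.6, but ad slots are indivisible.
slot 8 + slot 6 + slot 5: cost 7 + 2 + 10 = 19 ≤ 20, expected clicks 3 + 3 + 13 = 19.
slot 3 + slot 6 + slot 5: cost 3 + 2 + 10 = 15 ≤ 20, expected clicks 3 + 3 + 13 = 19.
slot 3 + slot 8 + slot 5: cost 3 + 7 + 10 = 20 ≤ 20, expected clicks 3 + 3 + 13 = 19.
The maximum expected clicks is 19; one optimal choice is slot 3, slot 6, and slot 5.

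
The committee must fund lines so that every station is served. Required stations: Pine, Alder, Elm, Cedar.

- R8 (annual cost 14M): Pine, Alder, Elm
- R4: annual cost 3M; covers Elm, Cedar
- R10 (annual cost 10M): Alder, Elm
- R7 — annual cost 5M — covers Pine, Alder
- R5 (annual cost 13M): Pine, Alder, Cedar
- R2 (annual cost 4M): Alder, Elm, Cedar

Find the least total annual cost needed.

The greedy cost-per-new-station heuristic would pick R2 and R7 for 9, but a cheaper cover exists.
Choose R4 and R7: together they cover Pine, Alder, Elm, Cedar — every station.
Total annual cost: 3 + 5 = 8.
No cover costs less than 8.

8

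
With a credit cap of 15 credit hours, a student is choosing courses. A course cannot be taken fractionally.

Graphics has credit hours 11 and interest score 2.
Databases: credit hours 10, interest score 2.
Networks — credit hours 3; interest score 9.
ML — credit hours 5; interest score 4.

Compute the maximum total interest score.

13

Take Networks and ML: credit hours 3 + 5 = 8 ≤ 15, interest score 9 + 4 = 13.
No other feasible combination does better.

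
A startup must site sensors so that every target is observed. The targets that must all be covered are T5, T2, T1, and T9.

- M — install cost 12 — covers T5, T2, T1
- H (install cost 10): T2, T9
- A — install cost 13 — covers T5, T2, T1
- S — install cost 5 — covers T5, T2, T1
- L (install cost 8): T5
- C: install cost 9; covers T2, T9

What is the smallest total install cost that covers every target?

Choose S and C: together they cover T5, T2, T1, T9 — every target.
Total install cost: 5 + 9 = 14.

14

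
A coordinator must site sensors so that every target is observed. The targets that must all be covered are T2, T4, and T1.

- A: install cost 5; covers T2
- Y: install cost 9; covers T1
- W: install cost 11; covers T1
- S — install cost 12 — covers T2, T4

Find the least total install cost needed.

21

Choose Y and S: together they cover T2, T4, T1 — every target.
Total install cost: 9 + 12 = 21.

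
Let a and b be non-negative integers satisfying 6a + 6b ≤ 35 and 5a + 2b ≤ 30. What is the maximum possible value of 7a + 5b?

(a,b)=(5,0) is feasible, giving 35.
(a,b)=(4,1) is feasible, giving 33.
The best lattice point is (5,0), giving 35.

35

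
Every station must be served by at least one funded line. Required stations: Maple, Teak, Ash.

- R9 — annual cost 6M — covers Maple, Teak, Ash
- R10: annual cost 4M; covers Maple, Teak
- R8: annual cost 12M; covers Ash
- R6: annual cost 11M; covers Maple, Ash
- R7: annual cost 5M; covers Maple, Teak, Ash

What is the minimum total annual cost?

5

This is an integer covering problem.
R7 alone covers Maple, Teak, Ash — every station.
Total annual cost: 5.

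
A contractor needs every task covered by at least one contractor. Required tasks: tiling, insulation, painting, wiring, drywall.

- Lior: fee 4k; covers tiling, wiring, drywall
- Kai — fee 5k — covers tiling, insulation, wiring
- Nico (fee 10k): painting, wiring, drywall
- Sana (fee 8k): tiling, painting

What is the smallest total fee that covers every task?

This is an integer covering problem.
The greedy cost-per-new-task heuristic would pick Lior, Kai, and Sana for 17, but a cheaper cover exists.
Choose Kai and Nico: together they cover tiling, insulation, painting, wiring, drywall — every task.
Total fee: 5 + 10 = 15.
No cover costs less than 15.

15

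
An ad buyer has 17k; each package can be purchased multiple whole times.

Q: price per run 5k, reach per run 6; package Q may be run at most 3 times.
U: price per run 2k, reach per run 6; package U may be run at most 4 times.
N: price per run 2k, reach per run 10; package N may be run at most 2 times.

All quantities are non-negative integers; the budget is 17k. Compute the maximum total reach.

This is a bounded integer knapsack.
Take 1×Q, 4×U, and 2×N: price 17 ≤ 17, reach 1·6 + 4·6 + 2·10 = 50.
N has the best ratio (10/2) and is taken to its limit of 2; remaining capacity is filled optimally with the others.

50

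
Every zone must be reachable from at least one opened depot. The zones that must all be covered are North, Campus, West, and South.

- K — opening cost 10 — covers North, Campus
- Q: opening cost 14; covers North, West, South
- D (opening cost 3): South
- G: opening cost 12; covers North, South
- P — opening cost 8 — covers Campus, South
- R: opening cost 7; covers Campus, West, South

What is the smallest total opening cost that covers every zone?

This is an integer covering problem.
Choose K and R: together they cover North, Campus, West, South — every zone.
Total opening cost: 10 + 7 = 17.
No cover costs less than 17.

17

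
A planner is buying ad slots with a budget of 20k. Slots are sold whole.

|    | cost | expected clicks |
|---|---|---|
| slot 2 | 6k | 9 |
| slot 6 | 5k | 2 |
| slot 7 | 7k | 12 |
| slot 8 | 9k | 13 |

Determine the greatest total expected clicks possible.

This is an integer program with binary decision variables.
Allowing fractional choices, the relaxed optimum would be about 31.1, but ad slots are indivisible.
slot 7 + slot 8: cost 7 + 9 = 16 ≤ 20, expected clicks 12 + 13 = 25.
slot 2 + slot 6 + slot 8: cost 6 + 5 + 9 = 20 ≤ 20, expected clicks 9 + 2 + 13 = 24.
Best is slot 7 and slot 8 with total expected clicks 25.

25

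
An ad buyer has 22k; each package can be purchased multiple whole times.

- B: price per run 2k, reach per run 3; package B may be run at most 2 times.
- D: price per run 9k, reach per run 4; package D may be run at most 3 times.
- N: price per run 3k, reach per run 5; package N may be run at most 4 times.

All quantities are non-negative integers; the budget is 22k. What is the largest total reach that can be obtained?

26

This is a bounded integer knapsack.
N has the best ratio (5/3); taking only N gives at most 4×5 = 20 (stopped by the supply cap of 4).
Mixing does better — 2×B and 4×N: price 16 ≤ 22, reach 2·3 + 4·5 = 26.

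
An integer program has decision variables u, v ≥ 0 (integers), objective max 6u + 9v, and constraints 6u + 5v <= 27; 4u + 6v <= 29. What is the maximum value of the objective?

(u,v)=(1,4): 6·1+5·4=26≤27, 4·1+6·4=28≤29, objective 42.
(u,v)=(2,3): 6·2+5·3=27≤27, 4·2+6·3=26≤29, objective 39.
(u,v)=(0,4): 6·0+5·4=20≤27, 4·0+6·4=24≤29, objective 36.
(u,v)=(1,3): 6·1+5·3=21≤27, 4·1+6·3=22≤29, objective 33.
No feasible integer point exceeds 42.

42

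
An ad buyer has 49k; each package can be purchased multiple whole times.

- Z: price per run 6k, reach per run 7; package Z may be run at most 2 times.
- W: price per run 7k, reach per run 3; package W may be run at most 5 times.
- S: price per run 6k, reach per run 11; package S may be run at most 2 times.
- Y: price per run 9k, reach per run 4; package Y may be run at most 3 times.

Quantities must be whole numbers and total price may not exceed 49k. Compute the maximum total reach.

47

Take 2×Z, 1×W, 2×S, and 2×Y: price 49 ≤ 49, reach 2·7 + 1·3 + 2·11 + 2·4 = 47.
S has the best ratio (11/6) and is taken to its limit of 2; remaining capacity is filled optimally with the others.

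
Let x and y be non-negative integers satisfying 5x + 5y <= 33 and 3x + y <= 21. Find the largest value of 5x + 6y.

The continuous relaxation peaks at (0, 6.6) with value 39.60; rounding to a feasible lattice point costs some objective.
(x,y)=(0,6): 5·0+5·6=30≤33, 3·0+1·6=6≤21, objective 36.
(x,y)=(1,5): 5·1+5·5=30≤33, 3·1+1·5=8≤21, objective 35.
(x,y)=(0,5): 5·0+5·5=25≤33, 3·0+1·5=5≤21, objective 30.
Maximum is 36 at (x,y)=(0,6).

36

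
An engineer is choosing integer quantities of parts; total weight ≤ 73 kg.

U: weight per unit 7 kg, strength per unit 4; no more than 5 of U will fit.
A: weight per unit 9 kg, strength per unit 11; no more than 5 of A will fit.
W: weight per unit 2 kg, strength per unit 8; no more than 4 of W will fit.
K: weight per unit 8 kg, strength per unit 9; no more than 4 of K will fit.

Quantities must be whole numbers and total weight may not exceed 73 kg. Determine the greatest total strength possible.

This is a bounded integer knapsack.
5×A, 4×W, and 2×K: weight 69 ≤ 73, strength 5·11 + 4·8 + 2·9 = 105.
4×A, 4×W, and 3×K: weight 68 ≤ 73, strength 4·11 + 4·8 + 3·9 = 103.
Best is 105.

105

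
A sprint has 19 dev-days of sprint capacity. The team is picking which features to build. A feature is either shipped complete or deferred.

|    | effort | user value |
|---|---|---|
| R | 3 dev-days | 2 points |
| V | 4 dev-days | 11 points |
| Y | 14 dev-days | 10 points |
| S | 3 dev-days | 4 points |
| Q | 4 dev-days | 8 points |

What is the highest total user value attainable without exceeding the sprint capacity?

25

This is an integer program with binary decision variables.
R + V + S + Q: effort 3 + 4 + 3 + 4 = 14 ≤ 19, user value 2 + 11 + 4 + 8 = 25.
R + V + Q: effort 3 + 4 + 4 = 11 ≤ 19, user value 2 + 11 + 8 = 21.
V + S + Q: effort 4 + 3 + 4 = 11 ≤ 19, user value 11 + 4 + 8 = 23.
Best is R, V, S, and Q with total user value 25.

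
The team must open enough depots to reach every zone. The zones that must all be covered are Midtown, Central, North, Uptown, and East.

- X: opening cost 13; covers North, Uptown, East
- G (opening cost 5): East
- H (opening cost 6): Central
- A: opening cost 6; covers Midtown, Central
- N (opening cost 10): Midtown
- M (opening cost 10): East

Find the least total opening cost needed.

19

This is an integer covering problem.
Choose X and A: together they cover Midtown, Central, North, Uptown, East — every zone.
Total opening cost: 13 + 6 = 19.
No cover costs less than 19.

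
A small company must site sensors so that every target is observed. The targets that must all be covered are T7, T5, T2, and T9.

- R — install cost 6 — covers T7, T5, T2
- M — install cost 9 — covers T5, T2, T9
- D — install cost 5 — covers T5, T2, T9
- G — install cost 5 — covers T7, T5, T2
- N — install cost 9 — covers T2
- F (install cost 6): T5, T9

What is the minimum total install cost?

10

Choose D and G: together they cover T7, T5, T2, T9 — every target.
Total install cost: 5 + 5 = 10.
No cover costs less than 10.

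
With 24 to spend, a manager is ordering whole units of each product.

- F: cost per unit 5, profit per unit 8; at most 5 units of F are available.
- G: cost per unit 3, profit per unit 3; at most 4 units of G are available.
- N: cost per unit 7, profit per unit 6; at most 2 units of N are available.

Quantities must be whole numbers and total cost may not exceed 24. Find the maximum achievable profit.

This is a bounded integer knapsack.
Take 4×F and 1×G: cost 23 ≤ 24, profit 4·8 + 1·3 = 35.
No other integer combination yields more.

35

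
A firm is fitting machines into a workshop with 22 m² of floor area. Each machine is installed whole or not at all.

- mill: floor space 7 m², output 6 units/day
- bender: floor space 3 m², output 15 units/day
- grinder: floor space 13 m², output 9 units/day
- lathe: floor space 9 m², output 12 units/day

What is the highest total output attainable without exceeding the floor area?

33

Take mill, bender, and lathe: floor space 7 + 3 + 9 = 19 ≤ 22, output 6 + 15 + 12 = 33.
No other feasible combination does better.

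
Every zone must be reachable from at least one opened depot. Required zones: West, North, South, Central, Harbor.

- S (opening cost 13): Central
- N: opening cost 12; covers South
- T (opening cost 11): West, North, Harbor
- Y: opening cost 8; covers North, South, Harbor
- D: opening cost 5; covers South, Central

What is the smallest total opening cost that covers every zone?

Choose T and D: together they cover West, North, South, Central, Harbor — every zone.
Total opening cost: 11 + 5 = 16.
No cover costs less than 16.

16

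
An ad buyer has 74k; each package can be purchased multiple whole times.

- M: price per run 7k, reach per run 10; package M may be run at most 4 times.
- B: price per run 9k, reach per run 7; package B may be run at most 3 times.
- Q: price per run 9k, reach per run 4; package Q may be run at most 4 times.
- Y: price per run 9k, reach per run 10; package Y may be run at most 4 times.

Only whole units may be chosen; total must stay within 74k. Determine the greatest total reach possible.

This is a bounded integer knapsack.
4×M, 1×B, and 4×Y: price 73 ≤ 74, reach 4·10 + 1·7 + 4·10 = 87.
4×M, 1×Q, and 4×Y: price 73 ≤ 74, reach 4·10 + 1·4 + 4·10 = 84.
Best is 87.

87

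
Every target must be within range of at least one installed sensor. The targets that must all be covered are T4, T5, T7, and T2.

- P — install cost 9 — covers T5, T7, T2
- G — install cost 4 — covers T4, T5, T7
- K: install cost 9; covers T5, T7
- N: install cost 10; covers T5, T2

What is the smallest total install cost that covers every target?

13

This is an integer covering problem.
Choose P and G: together they cover T4, T5, T7, T2 — every target.
Total install cost: 9 + 4 = 13.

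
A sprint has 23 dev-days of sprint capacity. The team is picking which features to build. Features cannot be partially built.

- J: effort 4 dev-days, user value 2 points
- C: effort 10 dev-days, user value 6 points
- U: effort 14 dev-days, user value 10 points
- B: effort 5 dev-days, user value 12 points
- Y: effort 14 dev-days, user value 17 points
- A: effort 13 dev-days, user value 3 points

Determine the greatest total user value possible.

This is an integer program with binary decision variables.
Take J, B, and Y: effort 4 + 5 + 14 = 23 ≤ 23, user value 2 + 12 + 17 = 31.
No other feasible combination does better.

31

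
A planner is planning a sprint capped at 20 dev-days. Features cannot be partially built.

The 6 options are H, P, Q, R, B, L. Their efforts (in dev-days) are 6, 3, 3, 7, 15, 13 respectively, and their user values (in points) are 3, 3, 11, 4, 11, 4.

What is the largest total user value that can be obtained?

22

Take Q and B: effort 3 + 15 = 18 ≤ 20, user value 11 + 11 = 22.
No other feasible combination does better.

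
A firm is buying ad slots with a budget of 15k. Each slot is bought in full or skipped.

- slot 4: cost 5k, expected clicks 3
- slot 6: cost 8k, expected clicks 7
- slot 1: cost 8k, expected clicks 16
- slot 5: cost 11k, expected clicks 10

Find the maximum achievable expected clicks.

This is a 0-1 knapsack instance.
Take slot 4 and slot 1: cost 5 + 8 = 13 ≤ 15, expected clicks 3 + 16 = 19.
No other feasible combination does better.

19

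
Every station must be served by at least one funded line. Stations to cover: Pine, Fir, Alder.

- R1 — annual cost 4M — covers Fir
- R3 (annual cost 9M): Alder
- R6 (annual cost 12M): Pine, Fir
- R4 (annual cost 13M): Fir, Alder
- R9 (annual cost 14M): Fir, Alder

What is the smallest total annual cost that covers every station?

The greedy cost-per-new-station heuristic would pick R1, R3, and R6 for 25, but a cheaper cover exists.
Choose R3 and R6: together they cover Pine, Fir, Alder — every station.
Total annual cost: 9 + 12 = 21.
No cover costs less than 21.

21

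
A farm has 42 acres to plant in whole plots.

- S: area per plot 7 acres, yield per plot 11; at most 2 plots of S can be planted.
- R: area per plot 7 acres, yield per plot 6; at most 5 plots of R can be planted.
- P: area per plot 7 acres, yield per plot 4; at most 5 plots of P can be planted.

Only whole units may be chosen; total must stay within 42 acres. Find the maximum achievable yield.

46

S has the best ratio (11/7); taking only S gives at most 2×11 = 22 (stopped by the supply cap of 2).
Mixing does better — 2×S and 4×R: area 42 ≤ 42, yield 2·11 + 4·6 = 46.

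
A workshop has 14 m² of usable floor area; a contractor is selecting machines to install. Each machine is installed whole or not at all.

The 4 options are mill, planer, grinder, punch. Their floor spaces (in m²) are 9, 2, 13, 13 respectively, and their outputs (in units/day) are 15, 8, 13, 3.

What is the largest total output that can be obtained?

23

Treat it as a binary knapsack problem.
Take mill and planer: floor space 9 + 2 = 11 ≤ 14, output 15 + 8 = 23.
No other feasible combination does better.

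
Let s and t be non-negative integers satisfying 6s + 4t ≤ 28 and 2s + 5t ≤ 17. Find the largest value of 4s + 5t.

Relaxing integrality, the LP optimum is 23.55 at (s,t) = (3.27, 2.09), which is not an integer point.
(s,t)=(3,2): 6·3+4·2=26≤28, 2·3+5·2=16≤17, objective 22.
(s,t)=(4,1): 6·4+4·1=28≤28, 2·4+5·1=13≤17, objective 21.
(s,t)=(2,2): 6·2+4·2=20≤28, 2·2+5·2=14≤17, objective 18.
The best lattice point is (3,2), giving 22.

22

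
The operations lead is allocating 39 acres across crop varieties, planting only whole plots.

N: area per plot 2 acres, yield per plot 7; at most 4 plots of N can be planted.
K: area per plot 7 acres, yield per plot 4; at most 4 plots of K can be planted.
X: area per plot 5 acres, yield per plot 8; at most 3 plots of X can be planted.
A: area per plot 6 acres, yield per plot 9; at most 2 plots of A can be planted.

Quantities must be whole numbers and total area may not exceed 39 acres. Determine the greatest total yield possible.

70

4×N, 1×K, 2×X, and 2×A: area 37 ≤ 39, yield 4·7 + 1·4 + 2·8 + 2·9 = 66.
4×N, 3×X, and 2×A: area 35 ≤ 39, yield 4·7 + 3·8 + 2·9 = 70.
Best is 70.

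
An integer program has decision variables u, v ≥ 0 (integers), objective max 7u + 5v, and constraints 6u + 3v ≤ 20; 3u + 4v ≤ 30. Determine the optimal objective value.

30

(u,v)=(0,6): 6·0+3·6=18≤20, 3·0+4·6=24≤30, objective 30.
(u,v)=(0,5): 6·0+3·5=15≤20, 3·0+4·5=20≤30, objective 25.
The best lattice point is (0,6), giving 30.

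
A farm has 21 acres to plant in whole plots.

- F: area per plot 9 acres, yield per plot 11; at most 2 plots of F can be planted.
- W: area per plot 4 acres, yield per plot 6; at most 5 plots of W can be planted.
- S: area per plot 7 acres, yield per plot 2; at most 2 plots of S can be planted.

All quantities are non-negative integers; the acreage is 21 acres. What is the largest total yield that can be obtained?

30

W has the best ratio (6/4); taking only W gives at most 5×6 = 30 (stopped by the area limit).
Optimal: 5×W: area 20 ≤ 21, yield 5·6 = 30.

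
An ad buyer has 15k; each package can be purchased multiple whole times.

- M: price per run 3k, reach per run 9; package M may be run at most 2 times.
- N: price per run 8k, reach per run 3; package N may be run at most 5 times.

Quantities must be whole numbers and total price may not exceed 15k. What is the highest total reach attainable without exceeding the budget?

2×M: price 6 ≤ 15, reach 2·9 = 18.
2×M and 1×N: price 14 ≤ 15, reach 2·9 + 1·3 = 21.
Best is 21.

21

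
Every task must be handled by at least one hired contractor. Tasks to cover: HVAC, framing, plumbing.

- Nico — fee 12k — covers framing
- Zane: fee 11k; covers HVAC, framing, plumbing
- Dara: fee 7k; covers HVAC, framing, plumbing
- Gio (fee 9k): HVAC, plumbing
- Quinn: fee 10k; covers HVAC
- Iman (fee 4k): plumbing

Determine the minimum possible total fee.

7

This is an integer covering problem.
Dara alone covers HVAC, framing, plumbing — every task.
Total fee: 7.
No cover costs less than 7.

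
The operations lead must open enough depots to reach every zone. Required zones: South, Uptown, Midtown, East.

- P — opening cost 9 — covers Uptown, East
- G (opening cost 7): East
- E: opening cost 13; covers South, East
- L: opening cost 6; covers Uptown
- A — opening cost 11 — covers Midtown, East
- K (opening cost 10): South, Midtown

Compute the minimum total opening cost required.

19

Choose P and K: together they cover South, Uptown, Midtown, East — every zone.
Total opening cost: 9 + 10 = 19.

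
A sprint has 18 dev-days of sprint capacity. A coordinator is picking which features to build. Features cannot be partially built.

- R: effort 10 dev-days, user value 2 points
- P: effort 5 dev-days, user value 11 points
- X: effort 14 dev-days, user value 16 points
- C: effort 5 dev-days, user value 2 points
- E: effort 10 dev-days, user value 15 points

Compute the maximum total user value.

26

Allowing fractional choices, the relaxed optimum would be about 29.4, but features are indivisible.
P + E: effort 5 + 10 = 15 ≤ 18, user value 11 + 15 = 26.
X: effort 14 ≤ 18, user value 16.
C + E: effort 5 + 10 = 15 ≤ 18, user value 2 + 15 = 17.
Best is P and E with total user value 26.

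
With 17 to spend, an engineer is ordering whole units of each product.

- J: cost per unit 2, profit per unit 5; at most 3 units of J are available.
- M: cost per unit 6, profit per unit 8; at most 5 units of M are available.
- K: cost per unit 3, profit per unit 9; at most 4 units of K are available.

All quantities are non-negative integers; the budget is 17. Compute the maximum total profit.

2×J and 4×K: cost 16 ≤ 17, profit 2·5 + 4·9 = 46.
3×J and 3×K: cost 15 ≤ 17, profit 3·5 + 3·9 = 42.
Best is 46.

46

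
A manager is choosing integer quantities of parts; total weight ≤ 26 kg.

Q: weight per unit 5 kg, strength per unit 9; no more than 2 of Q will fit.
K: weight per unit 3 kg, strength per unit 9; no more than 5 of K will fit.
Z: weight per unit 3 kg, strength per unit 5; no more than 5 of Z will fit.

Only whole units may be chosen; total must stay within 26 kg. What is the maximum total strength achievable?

This is a bounded integer knapsack.
K has the best ratio (9/3); taking only K gives at most 5×9 = 45 (stopped by the supply cap of 5).
Mixing does better — 1×Q, 5×K, and 2×Z: weight 26 ≤ 26, strength 1·9 + 5·9 + 2·5 = 64.

64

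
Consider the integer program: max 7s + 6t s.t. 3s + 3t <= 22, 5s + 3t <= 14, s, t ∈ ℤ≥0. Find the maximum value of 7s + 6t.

25

(s,t)=(1,3) is feasible, giving 25.
(s,t)=(0,4) is feasible, giving 24.
No feasible integer point exceeds 25.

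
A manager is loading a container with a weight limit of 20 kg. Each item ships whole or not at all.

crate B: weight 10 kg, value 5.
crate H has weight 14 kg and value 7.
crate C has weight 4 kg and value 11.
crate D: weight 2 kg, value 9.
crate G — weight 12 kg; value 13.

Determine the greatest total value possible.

33

Take crate C, crate D, and crate G: weight 4 + 2 + 12 = 18 ≤ 20, value 11 + 9 + 13 = 33.
No other feasible combination does better.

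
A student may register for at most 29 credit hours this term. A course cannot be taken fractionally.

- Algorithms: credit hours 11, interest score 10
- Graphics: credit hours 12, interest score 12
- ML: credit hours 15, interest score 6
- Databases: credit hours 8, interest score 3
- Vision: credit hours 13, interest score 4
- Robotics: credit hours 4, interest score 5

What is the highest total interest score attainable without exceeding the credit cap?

Algorithms + Graphics + Robotics: credit hours 11 + 12 + 4 = 27 ≤ 29, interest score 10 + 12 + 5 = 27.
Algorithms + Graphics: credit hours 11 + 12 = 23 ≤ 29, interest score 10 + 12 = 22.
Best is Algorithms, Graphics, and Robotics with total interest score 27.

27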